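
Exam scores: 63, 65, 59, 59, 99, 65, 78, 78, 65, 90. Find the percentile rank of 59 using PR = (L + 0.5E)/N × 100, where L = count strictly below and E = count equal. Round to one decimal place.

N = 10.
Strictly below 59: 0. Equal to 59: 2.
PR = (0 + 0.5·2)/10 × 100 = 10.0

10.0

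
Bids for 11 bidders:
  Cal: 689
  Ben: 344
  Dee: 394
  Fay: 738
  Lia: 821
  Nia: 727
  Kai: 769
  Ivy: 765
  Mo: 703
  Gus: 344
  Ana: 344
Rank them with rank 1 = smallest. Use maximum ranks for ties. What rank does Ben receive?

3

Sorted (ascending): 344, 344, 344, 394, 689, 703, 727, 738, 765, 769, 821
The 3 values of 344 occupy positions 1–3 → each gets rank 3.
Ben has value 344 → rank 3.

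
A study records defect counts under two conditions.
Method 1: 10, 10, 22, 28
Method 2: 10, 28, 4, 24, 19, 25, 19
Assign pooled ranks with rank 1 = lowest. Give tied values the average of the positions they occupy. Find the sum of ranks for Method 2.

42.5

Sorted (ascending): 4, 10, 10, 10, 19, 19, 22, 24, 25, 28, 28
The 3 values of 10 occupy positions 2–4 → average rank 3.
The 2 values of 19 occupy positions 5–6 → average rank (5+6)/2 = 5.5.
The 2 values of 28 occupy positions 10–11 → average rank (10+11)/2 = 10.5.
Method 2 values → pooled ranks: 10→3, 28→10.5, 4→1, 24→8, 19→5.5, 25→9, 19→5.5
Rank sum = 3 + 10.5 + 1 + 8 + 5.5 + 9 + 5.5 = 42.5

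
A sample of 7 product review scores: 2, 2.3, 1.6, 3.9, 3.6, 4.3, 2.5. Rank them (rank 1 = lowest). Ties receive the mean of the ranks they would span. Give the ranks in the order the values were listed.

Sorted (ascending): 1.6, 2, 2.3, 2.5, 3.6, 3.9, 4.3
No ties — each value takes its position as its rank.

2, 3, 1, 6, 5, 7, 4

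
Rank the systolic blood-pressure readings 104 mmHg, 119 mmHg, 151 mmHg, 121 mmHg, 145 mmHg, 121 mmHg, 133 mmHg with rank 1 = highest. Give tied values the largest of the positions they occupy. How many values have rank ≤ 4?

Sorted (descending): 151, 145, 133, 121, 121, 119, 104
The 2 values of 121 occupy positions 4–5 → each gets rank 5.
Ranks ≤ 4: {1, 2, 3} → 3 values.

3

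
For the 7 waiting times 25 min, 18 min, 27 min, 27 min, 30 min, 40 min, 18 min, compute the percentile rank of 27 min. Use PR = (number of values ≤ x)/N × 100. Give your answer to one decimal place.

N = 7.
Strictly below 27: 3. Equal to 27: 2.
PR = 5/7 × 100 = 71.4

71.4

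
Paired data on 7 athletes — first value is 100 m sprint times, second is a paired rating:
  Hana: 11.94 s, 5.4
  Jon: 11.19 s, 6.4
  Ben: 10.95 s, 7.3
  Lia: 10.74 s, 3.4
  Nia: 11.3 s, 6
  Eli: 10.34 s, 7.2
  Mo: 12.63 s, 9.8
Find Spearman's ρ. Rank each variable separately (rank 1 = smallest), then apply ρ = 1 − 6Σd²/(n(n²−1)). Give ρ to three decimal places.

0.179

Ranks of variable 1: 6, 4, 3, 2, 5, 1, 7
Ranks of variable 2: 2, 4, 6, 1, 3, 5, 7
d = r₁ − r₂: 4, 0, -3, 1, 2, -4, 0
d²: 16, 0, 9, 1, 4, 16, 0; Σd² = 46
ρ = 1 − 6·46/(7·48) = 1 − 276/336 = 0.179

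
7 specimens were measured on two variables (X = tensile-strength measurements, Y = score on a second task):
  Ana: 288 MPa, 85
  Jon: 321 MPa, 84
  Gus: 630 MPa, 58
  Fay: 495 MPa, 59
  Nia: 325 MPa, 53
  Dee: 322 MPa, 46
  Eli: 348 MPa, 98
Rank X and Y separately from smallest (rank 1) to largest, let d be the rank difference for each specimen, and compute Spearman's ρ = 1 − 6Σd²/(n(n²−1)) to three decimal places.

-0.179

Ranks of variable 1: 1, 2, 7, 6, 4, 3, 5
Ranks of variable 2: 6, 5, 3, 4, 2, 1, 7
d = r₁ − r₂: -5, -3, 4, 2, 2, 2, -2
d²: 25, 9, 16, 4, 4, 4, 4; Σd² = 66
ρ = 1 − 6·66/(7·48) = 1 − 396/336 = -0.179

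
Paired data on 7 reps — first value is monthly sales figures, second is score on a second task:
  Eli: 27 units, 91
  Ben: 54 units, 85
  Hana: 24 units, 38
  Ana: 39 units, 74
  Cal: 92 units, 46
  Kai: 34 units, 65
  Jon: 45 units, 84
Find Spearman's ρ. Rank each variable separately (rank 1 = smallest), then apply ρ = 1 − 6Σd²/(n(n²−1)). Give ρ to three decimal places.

Ranks of variable 1: 2, 6, 1, 4, 7, 3, 5
Ranks of variable 2: 7, 6, 1, 4, 2, 3, 5
d = r₁ − r₂: -5, 0, 0, 0, 5, 0, 0
d²: 25, 0, 0, 0, 25, 0, 0; Σd² = 50
ρ = 1 − 6·50/(7·48) = 1 − 300/336 = 0.107

0.107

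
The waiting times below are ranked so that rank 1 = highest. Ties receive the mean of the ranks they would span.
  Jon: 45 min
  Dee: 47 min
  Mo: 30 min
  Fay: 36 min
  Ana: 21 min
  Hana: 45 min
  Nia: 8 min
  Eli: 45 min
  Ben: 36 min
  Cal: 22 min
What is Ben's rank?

Sorted (descending): 47, 45, 45, 45, 36, 36, 30, 22, 21, 8
The 3 values of 45 occupy positions 2–4 → average rank 3.
The 2 values of 36 occupy positions 5–6 → average rank (5+6)/2 = 5.5.
Ben has value 36 min → rank 5.5.

5.5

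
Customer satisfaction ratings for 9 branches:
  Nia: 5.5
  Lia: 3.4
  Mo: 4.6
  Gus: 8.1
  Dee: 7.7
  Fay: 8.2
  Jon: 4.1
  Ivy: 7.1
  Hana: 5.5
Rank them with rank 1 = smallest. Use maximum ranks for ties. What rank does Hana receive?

Sorted (ascending): 3.4, 4.1, 4.6, 5.5, 5.5, 7.1, 7.7, 8.1, 8.2
The 2 values of 5.5 occupy positions 4–5 → each gets rank 5.
Hana has value 5.5 → rank 5.

5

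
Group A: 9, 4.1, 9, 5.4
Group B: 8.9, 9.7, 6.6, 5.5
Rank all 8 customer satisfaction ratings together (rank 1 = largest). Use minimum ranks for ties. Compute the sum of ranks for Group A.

Sorted (descending): 9.7, 9, 9, 8.9, 6.6, 5.5, 5.4, 4.1
The 2 values of 9 occupy positions 2–3 → each gets rank 2.
Group A values → pooled ranks: 9→2, 4.1→8, 9→2, 5.4→7
Rank sum = 2 + 8 + 2 + 7 = 19

19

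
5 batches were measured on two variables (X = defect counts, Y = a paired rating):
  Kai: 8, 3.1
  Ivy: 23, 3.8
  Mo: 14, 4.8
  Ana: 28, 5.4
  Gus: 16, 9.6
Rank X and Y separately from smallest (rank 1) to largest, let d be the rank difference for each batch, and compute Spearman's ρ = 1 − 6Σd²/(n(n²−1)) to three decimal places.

0.500

Ranks of variable 1: 1, 4, 2, 5, 3
Ranks of variable 2: 1, 2, 3, 4, 5
d = r₁ − r₂: 0, 2, -1, 1, -2
d²: 0, 4, 1, 1, 4; Σd² = 10
ρ = 1 − 6·10/(5·24) = 1 − 60/120 = 0.500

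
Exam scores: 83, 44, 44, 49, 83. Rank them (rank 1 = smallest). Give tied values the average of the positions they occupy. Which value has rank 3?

49

Sorted (ascending): 44, 44, 49, 83, 83
The 2 values of 44 occupy positions 1–2 → average rank (1+2)/2 = 1.5.
The 2 values of 83 occupy positions 4–5 → average rank (4+5)/2 = 4.5.
Rank 3 → value 49.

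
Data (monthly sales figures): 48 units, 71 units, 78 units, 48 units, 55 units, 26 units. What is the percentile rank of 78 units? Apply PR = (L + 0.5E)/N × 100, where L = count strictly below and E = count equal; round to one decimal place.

N = 6.
Strictly below 78: 5. Equal to 78: 1.
PR = (5 + 0.5·1)/6 × 100 = 91.7

91.7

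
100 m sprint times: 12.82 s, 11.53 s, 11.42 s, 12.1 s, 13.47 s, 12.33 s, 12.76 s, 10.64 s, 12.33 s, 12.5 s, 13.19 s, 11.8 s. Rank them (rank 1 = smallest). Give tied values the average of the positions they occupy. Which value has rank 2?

11.42

Sorted (ascending): 10.64, 11.42, 11.53, 11.8, 12.1, 12.33, 12.33, 12.5, 12.76, 12.82, 13.19, 13.47
The 2 values of 12.33 occupy positions 6–7 → average rank (6+7)/2 = 6.5.
Rank 2 → value 11.42.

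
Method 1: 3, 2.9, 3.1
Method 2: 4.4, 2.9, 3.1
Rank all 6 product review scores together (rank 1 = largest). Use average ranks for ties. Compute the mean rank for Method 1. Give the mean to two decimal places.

4.00

Sorted (descending): 4.4, 3.1, 3.1, 3, 2.9, 2.9
The 2 values of 3.1 occupy positions 2–3 → average rank (2+3)/2 = 2.5.
The 2 values of 2.9 occupy positions 5–6 → average rank (5+6)/2 = 5.5.
Method 1 values → pooled ranks: 3→4, 2.9→5.5, 3.1→2.5
Mean rank = (4 + 5.5 + 2.5) / 3 = 4.00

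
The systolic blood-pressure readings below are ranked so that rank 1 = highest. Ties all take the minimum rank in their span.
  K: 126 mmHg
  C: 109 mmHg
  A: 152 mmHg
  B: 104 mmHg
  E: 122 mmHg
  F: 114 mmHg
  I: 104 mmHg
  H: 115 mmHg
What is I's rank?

Sorted (descending): 152, 126, 122, 115, 114, 109, 104, 104
The 2 values of 104 occupy positions 7–8 → each gets rank 7.
I has value 104 mmHg → rank 7.

7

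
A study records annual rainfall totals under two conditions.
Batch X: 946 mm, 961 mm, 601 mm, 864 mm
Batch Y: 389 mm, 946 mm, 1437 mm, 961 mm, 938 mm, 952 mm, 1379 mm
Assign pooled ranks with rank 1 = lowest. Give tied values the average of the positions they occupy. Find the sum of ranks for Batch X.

Sorted (ascending): 389, 601, 864, 938, 946, 946, 952, 961, 961, 1379, 1437
The 2 values of 946 occupy positions 5–6 → average rank (5+6)/2 = 5.5.
The 2 values of 961 occupy positions 8–9 → average rank (8+9)/2 = 8.5.
Batch X values → pooled ranks: 946→5.5, 961→8.5, 601→2, 864→3
Rank sum = 5.5 + 8.5 + 2 + 3 = 19

19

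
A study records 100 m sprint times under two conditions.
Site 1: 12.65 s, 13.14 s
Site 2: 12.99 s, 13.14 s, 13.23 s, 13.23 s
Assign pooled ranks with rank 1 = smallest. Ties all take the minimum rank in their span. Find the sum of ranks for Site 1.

4

Sorted (ascending): 12.65, 12.99, 13.14, 13.14, 13.23, 13.23
The 2 values of 13.14 occupy positions 3–4 → each gets rank 3.
The 2 values of 13.23 occupy positions 5–6 → each gets rank 5.
Site 1 values → pooled ranks: 12.65→1, 13.14→3
Rank sum = 1 + 3 = 4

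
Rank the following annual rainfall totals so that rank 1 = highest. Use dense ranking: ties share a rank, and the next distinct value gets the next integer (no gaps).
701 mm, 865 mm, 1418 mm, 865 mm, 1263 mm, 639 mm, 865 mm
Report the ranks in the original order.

Sorted (descending): 1418, 1263, 865, 865, 865, 701, 639
The 3 values of 865 share dense rank 3.
Remaining distinct values take the next consecutive integers.

4, 3, 1, 3, 2, 5, 3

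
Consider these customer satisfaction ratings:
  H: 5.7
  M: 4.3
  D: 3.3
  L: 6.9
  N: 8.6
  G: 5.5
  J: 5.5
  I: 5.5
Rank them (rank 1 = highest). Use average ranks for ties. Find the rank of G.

5

Sorted (descending): 8.6, 6.9, 5.7, 5.5, 5.5, 5.5, 4.3, 3.3
The 3 values of 5.5 occupy positions 4–6 → average rank 5.
G has value 5.5 → rank 5.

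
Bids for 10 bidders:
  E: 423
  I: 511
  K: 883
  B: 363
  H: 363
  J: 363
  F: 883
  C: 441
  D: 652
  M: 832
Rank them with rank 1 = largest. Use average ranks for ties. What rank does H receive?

Sorted (descending): 883, 883, 832, 652, 511, 441, 423, 363, 363, 363
The 2 values of 883 occupy positions 1–2 → average rank (1+2)/2 = 1.5.
The 3 values of 363 occupy positions 8–10 → average rank 9.
H has value 363 → rank 9.

9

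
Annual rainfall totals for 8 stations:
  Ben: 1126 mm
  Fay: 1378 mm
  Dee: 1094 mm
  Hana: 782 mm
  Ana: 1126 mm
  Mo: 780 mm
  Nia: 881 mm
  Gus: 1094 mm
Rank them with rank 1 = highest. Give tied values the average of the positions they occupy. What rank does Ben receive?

2.5

Sorted (descending): 1378, 1126, 1126, 1094, 1094, 881, 782, 780
The 2 values of 1126 occupy positions 2–3 → average rank (2+3)/2 = 2.5.
The 2 values of 1094 occupy positions 4–5 → average rank (4+5)/2 = 4.5.
Ben has value 1126 mm → rank 2.5.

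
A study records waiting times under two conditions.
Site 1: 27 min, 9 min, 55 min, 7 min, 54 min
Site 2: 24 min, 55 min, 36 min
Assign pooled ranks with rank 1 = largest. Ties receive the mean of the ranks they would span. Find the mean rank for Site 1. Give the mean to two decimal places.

4.90

Sorted (descending): 55, 55, 54, 36, 27, 24, 9, 7
The 2 values of 55 occupy positions 1–2 → average rank (1+2)/2 = 1.5.
Site 1 values → pooled ranks: 27→5, 9→7, 55→1.5, 7→8, 54→3
Mean rank = (5 + 7 + 1.5 + 8 + 3) / 5 = 4.90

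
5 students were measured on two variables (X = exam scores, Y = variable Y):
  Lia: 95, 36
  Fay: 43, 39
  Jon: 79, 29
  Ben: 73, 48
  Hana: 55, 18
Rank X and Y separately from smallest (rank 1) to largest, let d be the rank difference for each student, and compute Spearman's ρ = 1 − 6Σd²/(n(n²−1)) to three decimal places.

-0.100

Ranks of variable 1: 5, 1, 4, 3, 2
Ranks of variable 2: 3, 4, 2, 5, 1
d = r₁ − r₂: 2, -3, 2, -2, 1
d²: 4, 9, 4, 4, 1; Σd² = 22
ρ = 1 − 6·22/(5·24) = 1 − 132/120 = -0.100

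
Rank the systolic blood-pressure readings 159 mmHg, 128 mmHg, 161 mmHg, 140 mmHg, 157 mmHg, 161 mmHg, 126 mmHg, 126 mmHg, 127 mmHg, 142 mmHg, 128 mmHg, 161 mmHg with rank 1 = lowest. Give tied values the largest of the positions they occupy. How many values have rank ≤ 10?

9

Sorted (ascending): 126, 126, 127, 128, 128, 140, 142, 157, 159, 161, 161, 161
The 2 values of 126 occupy positions 1–2 → each gets rank 2.
The 2 values of 128 occupy positions 4–5 → each gets rank 5.
The 3 values of 161 occupy positions 10–12 → each gets rank 12.
Ranks ≤ 10: {2, 2, 3, 5, 5, 6, 7, 8, 9} → 9 values.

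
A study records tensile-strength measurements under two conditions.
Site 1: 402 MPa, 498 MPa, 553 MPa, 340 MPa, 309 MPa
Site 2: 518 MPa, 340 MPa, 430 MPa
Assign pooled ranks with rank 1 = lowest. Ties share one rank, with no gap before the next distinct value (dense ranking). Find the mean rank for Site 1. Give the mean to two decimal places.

Sorted (ascending): 309, 340, 340, 402, 430, 498, 518, 553
The 2 values of 340 share dense rank 2.
Remaining distinct values take the next consecutive integers.
Site 1 values → pooled ranks: 402→3, 498→5, 553→7, 340→2, 309→1
Mean rank = (3 + 5 + 7 + 2 + 1) / 5 = 3.60

3.60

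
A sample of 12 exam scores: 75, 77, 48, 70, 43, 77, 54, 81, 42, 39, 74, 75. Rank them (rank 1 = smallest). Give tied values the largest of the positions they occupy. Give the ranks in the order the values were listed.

Sorted (ascending): 39, 42, 43, 48, 54, 70, 74, 75, 75, 77, 77, 81
The 2 values of 75 occupy positions 8–9 → each gets rank 9.
The 2 values of 77 occupy positions 10–11 → each gets rank 11.

9, 11, 4, 6, 3, 11, 5, 12, 2, 1, 7, 9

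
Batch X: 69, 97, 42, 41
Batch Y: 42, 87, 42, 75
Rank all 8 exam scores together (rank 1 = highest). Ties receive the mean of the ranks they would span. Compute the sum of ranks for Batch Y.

17

Sorted (descending): 97, 87, 75, 69, 42, 42, 42, 41
The 3 values of 42 occupy positions 5–7 → average rank 6.
Batch Y values → pooled ranks: 42→6, 87→2, 42→6, 75→3
Rank sum = 6 + 2 + 6 + 3 = 17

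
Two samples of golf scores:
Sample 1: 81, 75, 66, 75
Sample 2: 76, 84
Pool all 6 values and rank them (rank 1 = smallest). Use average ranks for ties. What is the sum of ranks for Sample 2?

10

Sorted (ascending): 66, 75, 75, 76, 81, 84
The 2 values of 75 occupy positions 2–3 → average rank (2+3)/2 = 2.5.
Sample 2 values → pooled ranks: 76→4, 84→6
Rank sum = 4 + 6 = 10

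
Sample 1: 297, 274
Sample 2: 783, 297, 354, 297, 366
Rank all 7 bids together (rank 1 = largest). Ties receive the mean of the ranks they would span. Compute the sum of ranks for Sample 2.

16

Sorted (descending): 783, 366, 354, 297, 297, 297, 274
The 3 values of 297 occupy positions 4–6 → average rank 5.
Sample 2 values → pooled ranks: 783→1, 297→5, 354→3, 297→5, 366→2
Rank sum = 1 + 5 + 3 + 5 + 2 = 16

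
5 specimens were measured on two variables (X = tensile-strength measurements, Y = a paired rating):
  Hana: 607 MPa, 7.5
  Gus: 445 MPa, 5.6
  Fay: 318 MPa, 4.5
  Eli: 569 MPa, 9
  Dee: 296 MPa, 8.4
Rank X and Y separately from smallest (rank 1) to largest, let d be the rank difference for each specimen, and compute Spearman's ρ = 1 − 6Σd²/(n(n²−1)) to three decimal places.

Ranks of variable 1: 5, 3, 2, 4, 1
Ranks of variable 2: 3, 2, 1, 5, 4
d = r₁ − r₂: 2, 1, 1, -1, -3
d²: 4, 1, 1, 1, 9; Σd² = 16
ρ = 1 − 6·16/(5·24) = 1 − 96/120 = 0.200

0.200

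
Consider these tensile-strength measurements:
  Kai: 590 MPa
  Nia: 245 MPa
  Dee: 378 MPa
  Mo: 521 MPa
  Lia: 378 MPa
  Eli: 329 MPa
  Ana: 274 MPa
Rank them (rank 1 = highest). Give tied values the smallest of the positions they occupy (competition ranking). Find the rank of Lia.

3

Sorted (descending): 590, 521, 378, 378, 329, 274, 245
The 2 values of 378 occupy positions 3–4 → each gets rank 3.
Lia has value 378 MPa → rank 3.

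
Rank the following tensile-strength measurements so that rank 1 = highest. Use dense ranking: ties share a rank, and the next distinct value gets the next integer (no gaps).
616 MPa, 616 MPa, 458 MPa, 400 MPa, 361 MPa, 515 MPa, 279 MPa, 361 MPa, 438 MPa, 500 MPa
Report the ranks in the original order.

Sorted (descending): 616, 616, 515, 500, 458, 438, 400, 361, 361, 279
The 2 values of 616 share dense rank 1.
The 2 values of 361 share dense rank 7.
Remaining distinct values take the next consecutive integers.

1, 1, 4, 6, 7, 2, 8, 7, 5, 3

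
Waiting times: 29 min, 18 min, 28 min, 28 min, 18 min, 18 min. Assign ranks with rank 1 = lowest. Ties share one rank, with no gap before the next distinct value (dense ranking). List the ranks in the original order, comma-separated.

3, 1, 2, 2, 1, 1

Sorted (ascending): 18, 18, 18, 28, 28, 29
The 3 values of 18 share dense rank 1.
The 2 values of 28 share dense rank 2.
Remaining distinct values take the next consecutive integers.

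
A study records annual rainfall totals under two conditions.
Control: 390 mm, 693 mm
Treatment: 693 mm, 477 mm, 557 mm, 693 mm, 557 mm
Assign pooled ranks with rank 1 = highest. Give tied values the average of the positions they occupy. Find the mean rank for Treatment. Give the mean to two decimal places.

3.80

Sorted (descending): 693, 693, 693, 557, 557, 477, 390
The 3 values of 693 occupy positions 1–3 → average rank 2.
The 2 values of 557 occupy positions 4–5 → average rank (4+5)/2 = 4.5.
Treatment values → pooled ranks: 693→2, 477→6, 557→4.5, 693→2, 557→4.5
Mean rank = (2 + 6 + 4.5 + 2 + 4.5) / 5 = 3.80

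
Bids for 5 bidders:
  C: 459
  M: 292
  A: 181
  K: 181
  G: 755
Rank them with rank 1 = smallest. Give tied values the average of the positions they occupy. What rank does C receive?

4

Sorted (ascending): 181, 181, 292, 459, 755
The 2 values of 181 occupy positions 1–2 → average rank (1+2)/2 = 1.5.
C has value 459 → rank 4.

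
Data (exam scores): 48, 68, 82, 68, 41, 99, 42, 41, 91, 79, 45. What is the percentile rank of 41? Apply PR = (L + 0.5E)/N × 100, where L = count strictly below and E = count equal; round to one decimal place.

N = 11.
Strictly below 41: 0. Equal to 41: 2.
PR = (0 + 0.5·2)/11 × 100 = 9.1

9.1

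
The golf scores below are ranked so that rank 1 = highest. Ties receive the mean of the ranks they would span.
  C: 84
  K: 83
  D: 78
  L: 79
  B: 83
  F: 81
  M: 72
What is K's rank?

2.5

Sorted (descending): 84, 83, 83, 81, 79, 78, 72
The 2 values of 83 occupy positions 2–3 → average rank (2+3)/2 = 2.5.
K has value 83 → rank 2.5.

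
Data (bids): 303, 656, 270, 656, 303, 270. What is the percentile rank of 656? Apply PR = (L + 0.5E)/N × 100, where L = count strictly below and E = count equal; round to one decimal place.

83.3

N = 6.
Strictly below 656: 4. Equal to 656: 2.
PR = (4 + 0.5·2)/6 × 100 = 83.3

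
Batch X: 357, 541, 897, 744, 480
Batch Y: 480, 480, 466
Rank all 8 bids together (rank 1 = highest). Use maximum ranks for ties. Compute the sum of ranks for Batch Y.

19

Sorted (descending): 897, 744, 541, 480, 480, 480, 466, 357
The 3 values of 480 occupy positions 4–6 → each gets rank 6.
Batch Y values → pooled ranks: 480→6, 480→6, 466→7
Rank sum = 6 + 6 + 7 = 19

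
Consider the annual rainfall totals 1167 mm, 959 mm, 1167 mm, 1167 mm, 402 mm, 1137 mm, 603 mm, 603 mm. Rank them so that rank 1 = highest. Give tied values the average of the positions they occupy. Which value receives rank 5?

959

Sorted (descending): 1167, 1167, 1167, 1137, 959, 603, 603, 402
The 3 values of 1167 occupy positions 1–3 → average rank 2.
The 2 values of 603 occupy positions 6–7 → average rank (6+7)/2 = 6.5.
Rank 5 → value 959.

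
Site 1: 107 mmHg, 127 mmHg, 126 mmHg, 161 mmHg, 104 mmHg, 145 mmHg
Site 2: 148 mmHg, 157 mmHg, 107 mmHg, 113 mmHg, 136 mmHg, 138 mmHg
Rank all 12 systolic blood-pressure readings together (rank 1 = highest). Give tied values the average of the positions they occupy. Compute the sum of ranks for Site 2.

35.5

Sorted (descending): 161, 157, 148, 145, 138, 136, 127, 126, 113, 107, 107, 104
The 2 values of 107 occupy positions 10–11 → average rank (10+11)/2 = 10.5.
Site 2 values → pooled ranks: 148→3, 157→2, 107→10.5, 113→9, 136→6, 138→5
Rank sum = 3 + 2 + 10.5 + 9 + 6 + 5 = 35.5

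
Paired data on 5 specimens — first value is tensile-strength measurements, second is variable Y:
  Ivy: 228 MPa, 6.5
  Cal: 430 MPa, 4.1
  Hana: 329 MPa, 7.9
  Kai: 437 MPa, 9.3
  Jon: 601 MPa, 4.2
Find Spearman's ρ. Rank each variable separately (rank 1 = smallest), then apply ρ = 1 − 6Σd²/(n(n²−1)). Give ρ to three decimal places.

-0.100

Ranks of variable 1: 1, 3, 2, 4, 5
Ranks of variable 2: 3, 1, 4, 5, 2
d = r₁ − r₂: -2, 2, -2, -1, 3
d²: 4, 4, 4, 1, 9; Σd² = 22
ρ = 1 − 6·22/(5·24) = 1 − 132/120 = -0.100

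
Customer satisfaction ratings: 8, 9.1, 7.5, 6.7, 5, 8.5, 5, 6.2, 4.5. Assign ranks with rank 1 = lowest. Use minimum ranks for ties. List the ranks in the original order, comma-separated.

7, 9, 6, 5, 2, 8, 2, 4, 1

Sorted (ascending): 4.5, 5, 5, 6.2, 6.7, 7.5, 8, 8.5, 9.1
The 2 values of 5 occupy positions 2–3 → each gets rank 2.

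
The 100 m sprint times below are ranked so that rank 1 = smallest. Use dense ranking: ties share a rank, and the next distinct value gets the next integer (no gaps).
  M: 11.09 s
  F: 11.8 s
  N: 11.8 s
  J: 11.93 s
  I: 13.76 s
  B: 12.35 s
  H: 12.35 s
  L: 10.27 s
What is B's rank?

Sorted (ascending): 10.27, 11.09, 11.8, 11.8, 11.93, 12.35, 12.35, 13.76
The 2 values of 11.8 share dense rank 3.
The 2 values of 12.35 share dense rank 5.
Remaining distinct values take the next consecutive integers.
B has value 12.35 s → rank 5.

5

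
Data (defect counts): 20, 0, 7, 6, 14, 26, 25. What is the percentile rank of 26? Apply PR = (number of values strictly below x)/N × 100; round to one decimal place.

N = 7.
Strictly below 26: 6. Equal to 26: 1.
PR = 6/7 × 100 = 85.7

85.7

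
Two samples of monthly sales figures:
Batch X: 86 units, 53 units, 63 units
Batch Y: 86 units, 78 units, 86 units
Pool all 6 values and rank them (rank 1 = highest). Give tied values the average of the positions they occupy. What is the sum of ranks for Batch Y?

8

Sorted (descending): 86, 86, 86, 78, 63, 53
The 3 values of 86 occupy positions 1–3 → average rank 2.
Batch Y values → pooled ranks: 86→2, 78→4, 86→2
Rank sum = 2 + 4 + 2 = 8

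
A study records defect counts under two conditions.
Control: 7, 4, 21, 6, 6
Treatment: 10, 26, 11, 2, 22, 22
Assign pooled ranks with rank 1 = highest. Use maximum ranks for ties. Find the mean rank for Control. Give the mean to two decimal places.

7.80

Sorted (descending): 26, 22, 22, 21, 11, 10, 7, 6, 6, 4, 2
The 2 values of 22 occupy positions 2–3 → each gets rank 3.
The 2 values of 6 occupy positions 8–9 → each gets rank 9.
Control values → pooled ranks: 7→7, 4→10, 21→4, 6→9, 6→9
Mean rank = (7 + 10 + 4 + 9 + 9) / 5 = 7.80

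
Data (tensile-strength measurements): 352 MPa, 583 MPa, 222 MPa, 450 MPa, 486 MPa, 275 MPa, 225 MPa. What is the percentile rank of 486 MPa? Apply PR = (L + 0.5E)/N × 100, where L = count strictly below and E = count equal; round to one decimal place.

78.6

N = 7.
Strictly below 486: 5. Equal to 486: 1.
PR = (5 + 0.5·1)/7 × 100 = 78.6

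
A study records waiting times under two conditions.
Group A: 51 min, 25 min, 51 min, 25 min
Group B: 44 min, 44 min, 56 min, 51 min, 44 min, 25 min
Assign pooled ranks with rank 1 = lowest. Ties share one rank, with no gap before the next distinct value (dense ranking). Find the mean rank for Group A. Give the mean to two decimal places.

Sorted (ascending): 25, 25, 25, 44, 44, 44, 51, 51, 51, 56
The 3 values of 25 share dense rank 1.
The 3 values of 44 share dense rank 2.
The 3 values of 51 share dense rank 3.
Remaining distinct values take the next consecutive integers.
Group A values → pooled ranks: 51→3, 25→1, 51→3, 25→1
Mean rank = (3 + 1 + 3 + 1) / 4 = 2.00

2.00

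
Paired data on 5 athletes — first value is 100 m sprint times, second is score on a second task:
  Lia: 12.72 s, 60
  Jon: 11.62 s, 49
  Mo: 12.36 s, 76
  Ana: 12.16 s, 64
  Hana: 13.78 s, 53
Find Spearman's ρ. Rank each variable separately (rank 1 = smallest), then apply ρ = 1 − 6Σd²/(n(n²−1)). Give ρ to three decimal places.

Ranks of variable 1: 4, 1, 3, 2, 5
Ranks of variable 2: 3, 1, 5, 4, 2
d = r₁ − r₂: 1, 0, -2, -2, 3
d²: 1, 0, 4, 4, 9; Σd² = 18
ρ = 1 − 6·18/(5·24) = 1 − 108/120 = 0.100

0.100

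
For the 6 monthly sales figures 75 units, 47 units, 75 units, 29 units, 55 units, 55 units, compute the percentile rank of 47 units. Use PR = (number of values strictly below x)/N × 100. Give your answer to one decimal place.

16.7

N = 6.
Strictly below 47: 1. Equal to 47: 1.
PR = 1/6 × 100 = 16.7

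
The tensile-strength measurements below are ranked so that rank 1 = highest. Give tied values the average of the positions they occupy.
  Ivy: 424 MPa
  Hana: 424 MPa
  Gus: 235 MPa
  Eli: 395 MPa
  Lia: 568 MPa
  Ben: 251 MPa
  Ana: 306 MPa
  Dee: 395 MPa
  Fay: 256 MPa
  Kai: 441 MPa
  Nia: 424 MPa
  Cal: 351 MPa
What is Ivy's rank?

4

Sorted (descending): 568, 441, 424, 424, 424, 395, 395, 351, 306, 256, 251, 235
The 3 values of 424 occupy positions 3–5 → average rank 4.
The 2 values of 395 occupy positions 6–7 → average rank (6+7)/2 = 6.5.
Ivy has value 424 MPa → rank 4.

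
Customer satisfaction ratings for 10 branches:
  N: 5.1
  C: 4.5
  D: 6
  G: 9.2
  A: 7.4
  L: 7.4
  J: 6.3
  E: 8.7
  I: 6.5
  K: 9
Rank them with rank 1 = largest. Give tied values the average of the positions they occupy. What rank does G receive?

1

Sorted (descending): 9.2, 9, 8.7, 7.4, 7.4, 6.5, 6.3, 6, 5.1, 4.5
The 2 values of 7.4 occupy positions 4–5 → average rank (4+5)/2 = 4.5.
G has value 9.2 → rank 1.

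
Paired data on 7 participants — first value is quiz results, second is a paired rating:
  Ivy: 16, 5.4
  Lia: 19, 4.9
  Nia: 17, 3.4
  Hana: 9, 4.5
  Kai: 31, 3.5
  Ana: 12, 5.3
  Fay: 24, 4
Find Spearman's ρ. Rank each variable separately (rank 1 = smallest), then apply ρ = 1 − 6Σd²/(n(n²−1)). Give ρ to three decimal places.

-0.500

Ranks of variable 1: 3, 5, 4, 1, 7, 2, 6
Ranks of variable 2: 7, 5, 1, 4, 2, 6, 3
d = r₁ − r₂: -4, 0, 3, -3, 5, -4, 3
d²: 16, 0, 9, 9, 25, 16, 9; Σd² = 84
ρ = 1 − 6·84/(7·48) = 1 − 504/336 = -0.500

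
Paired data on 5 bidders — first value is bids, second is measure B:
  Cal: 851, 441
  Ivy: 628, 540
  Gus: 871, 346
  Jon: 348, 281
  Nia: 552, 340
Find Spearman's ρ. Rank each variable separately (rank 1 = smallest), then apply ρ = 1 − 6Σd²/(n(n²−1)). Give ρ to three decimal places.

0.600

Ranks of variable 1: 4, 3, 5, 1, 2
Ranks of variable 2: 4, 5, 3, 1, 2
d = r₁ − r₂: 0, -2, 2, 0, 0
d²: 0, 4, 4, 0, 0; Σd² = 8
ρ = 1 − 6·8/(5·24) = 1 − 48/120 = 0.600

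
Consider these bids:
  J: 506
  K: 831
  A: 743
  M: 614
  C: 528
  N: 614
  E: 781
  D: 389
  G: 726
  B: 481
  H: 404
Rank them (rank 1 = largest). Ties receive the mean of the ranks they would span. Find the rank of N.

Sorted (descending): 831, 781, 743, 726, 614, 614, 528, 506, 481, 404, 389
The 2 values of 614 occupy positions 5–6 → average rank (5+6)/2 = 5.5.
N has value 614 → rank 5.5.

5.5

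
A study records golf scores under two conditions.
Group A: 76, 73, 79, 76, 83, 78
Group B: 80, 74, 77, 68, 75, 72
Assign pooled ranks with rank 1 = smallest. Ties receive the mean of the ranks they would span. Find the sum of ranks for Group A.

47

Sorted (ascending): 68, 72, 73, 74, 75, 76, 76, 77, 78, 79, 80, 83
The 2 values of 76 occupy positions 6–7 → average rank (6+7)/2 = 6.5.
Group A values → pooled ranks: 76→6.5, 73→3, 79→10, 76→6.5, 83→12, 78→9
Rank sum = 6.5 + 3 + 10 + 6.5 + 12 + 9 = 47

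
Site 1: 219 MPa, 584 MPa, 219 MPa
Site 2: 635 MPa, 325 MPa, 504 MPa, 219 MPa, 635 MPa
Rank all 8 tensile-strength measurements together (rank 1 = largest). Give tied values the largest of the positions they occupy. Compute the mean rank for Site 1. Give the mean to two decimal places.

6.33

Sorted (descending): 635, 635, 584, 504, 325, 219, 219, 219
The 2 values of 635 occupy positions 1–2 → each gets rank 2.
The 3 values of 219 occupy positions 6–8 → each gets rank 8.
Site 1 values → pooled ranks: 219→8, 584→3, 219→8
Mean rank = (8 + 3 + 8) / 3 = 6.33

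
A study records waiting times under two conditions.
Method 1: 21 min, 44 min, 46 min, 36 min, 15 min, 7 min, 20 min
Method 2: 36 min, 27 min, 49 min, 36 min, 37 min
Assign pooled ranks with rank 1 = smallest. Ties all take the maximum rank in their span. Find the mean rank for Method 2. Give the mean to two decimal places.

Sorted (ascending): 7, 15, 20, 21, 27, 36, 36, 36, 37, 44, 46, 49
The 3 values of 36 occupy positions 6–8 → each gets rank 8.
Method 2 values → pooled ranks: 36→8, 27→5, 49→12, 36→8, 37→9
Mean rank = (8 + 5 + 12 + 8 + 9) / 5 = 8.40

8.40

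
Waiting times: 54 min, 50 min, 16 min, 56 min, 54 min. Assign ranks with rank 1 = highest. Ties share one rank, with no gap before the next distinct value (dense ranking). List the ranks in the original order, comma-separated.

Sorted (descending): 56, 54, 54, 50, 16
The 2 values of 54 share dense rank 2.
Remaining distinct values take the next consecutive integers.

2, 3, 4, 1, 2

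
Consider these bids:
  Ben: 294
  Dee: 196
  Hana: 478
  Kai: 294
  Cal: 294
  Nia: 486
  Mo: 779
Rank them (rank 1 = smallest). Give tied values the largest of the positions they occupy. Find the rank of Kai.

Sorted (ascending): 196, 294, 294, 294, 478, 486, 779
The 3 values of 294 occupy positions 2–4 → each gets rank 4.
Kai has value 294 → rank 4.

4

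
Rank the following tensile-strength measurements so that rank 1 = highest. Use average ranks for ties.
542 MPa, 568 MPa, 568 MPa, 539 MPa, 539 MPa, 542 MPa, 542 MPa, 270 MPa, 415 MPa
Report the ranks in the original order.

4, 1.5, 1.5, 6.5, 6.5, 4, 4, 9, 8

Sorted (descending): 568, 568, 542, 542, 542, 539, 539, 415, 270
The 2 values of 568 occupy positions 1–2 → average rank (1+2)/2 = 1.5.
The 3 values of 542 occupy positions 3–5 → average rank 4.
The 2 values of 539 occupy positions 6–7 → average rank (6+7)/2 = 6.5.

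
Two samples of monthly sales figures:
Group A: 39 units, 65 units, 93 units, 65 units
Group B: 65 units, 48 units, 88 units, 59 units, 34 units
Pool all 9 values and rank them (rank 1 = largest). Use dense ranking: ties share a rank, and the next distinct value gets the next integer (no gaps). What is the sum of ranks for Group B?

Sorted (descending): 93, 88, 65, 65, 65, 59, 48, 39, 34
The 3 values of 65 share dense rank 3.
Remaining distinct values take the next consecutive integers.
Group B values → pooled ranks: 65→3, 48→5, 88→2, 59→4, 34→7
Rank sum = 3 + 5 + 2 + 4 + 7 = 21

21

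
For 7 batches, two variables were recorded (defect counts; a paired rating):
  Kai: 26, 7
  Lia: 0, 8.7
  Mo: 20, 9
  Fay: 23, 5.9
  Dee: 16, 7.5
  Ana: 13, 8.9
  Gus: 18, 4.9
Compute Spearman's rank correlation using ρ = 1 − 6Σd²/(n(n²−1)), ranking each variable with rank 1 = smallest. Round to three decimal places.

-0.393

Ranks of variable 1: 7, 1, 5, 6, 3, 2, 4
Ranks of variable 2: 3, 5, 7, 2, 4, 6, 1
d = r₁ − r₂: 4, -4, -2, 4, -1, -4, 3
d²: 16, 16, 4, 16, 1, 16, 9; Σd² = 78
ρ = 1 − 6·78/(7·48) = 1 − 468/336 = -0.393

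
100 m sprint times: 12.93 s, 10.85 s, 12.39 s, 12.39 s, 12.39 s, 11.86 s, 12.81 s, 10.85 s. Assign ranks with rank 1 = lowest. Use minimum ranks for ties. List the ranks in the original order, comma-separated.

Sorted (ascending): 10.85, 10.85, 11.86, 12.39, 12.39, 12.39, 12.81, 12.93
The 2 values of 10.85 occupy positions 1–2 → each gets rank 1.
The 3 values of 12.39 occupy positions 4–6 → each gets rank 4.

8, 1, 4, 4, 4, 3, 7, 1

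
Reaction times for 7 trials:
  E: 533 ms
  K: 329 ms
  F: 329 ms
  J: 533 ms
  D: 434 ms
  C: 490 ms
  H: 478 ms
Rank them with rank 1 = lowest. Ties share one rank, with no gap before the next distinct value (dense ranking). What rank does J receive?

5

Sorted (ascending): 329, 329, 434, 478, 490, 533, 533
The 2 values of 329 share dense rank 1.
The 2 values of 533 share dense rank 5.
Remaining distinct values take the next consecutive integers.
J has value 533 ms → rank 5.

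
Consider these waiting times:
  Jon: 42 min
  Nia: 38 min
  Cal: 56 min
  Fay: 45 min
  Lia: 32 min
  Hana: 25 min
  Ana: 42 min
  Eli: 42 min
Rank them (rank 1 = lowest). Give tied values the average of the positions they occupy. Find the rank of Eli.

5

Sorted (ascending): 25, 32, 38, 42, 42, 42, 45, 56
The 3 values of 42 occupy positions 4–6 → average rank 5.
Eli has value 42 min → rank 5.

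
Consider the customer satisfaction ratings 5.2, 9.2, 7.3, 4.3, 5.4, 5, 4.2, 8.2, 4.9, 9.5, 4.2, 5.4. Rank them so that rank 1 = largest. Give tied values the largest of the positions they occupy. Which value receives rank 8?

5

Sorted (descending): 9.5, 9.2, 8.2, 7.3, 5.4, 5.4, 5.2, 5, 4.9, 4.3, 4.2, 4.2
The 2 values of 5.4 occupy positions 5–6 → each gets rank 6.
The 2 values of 4.2 occupy positions 11–12 → each gets rank 12.
Rank 8 → value 5.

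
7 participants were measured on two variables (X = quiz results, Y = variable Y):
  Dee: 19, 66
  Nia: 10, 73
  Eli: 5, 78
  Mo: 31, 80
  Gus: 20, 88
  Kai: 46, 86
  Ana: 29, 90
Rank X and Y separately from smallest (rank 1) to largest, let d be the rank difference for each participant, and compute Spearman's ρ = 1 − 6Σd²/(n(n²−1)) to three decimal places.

Ranks of variable 1: 3, 2, 1, 6, 4, 7, 5
Ranks of variable 2: 1, 2, 3, 4, 6, 5, 7
d = r₁ − r₂: 2, 0, -2, 2, -2, 2, -2
d²: 4, 0, 4, 4, 4, 4, 4; Σd² = 24
ρ = 1 − 6·24/(7·48) = 1 − 144/336 = 0.571

0.571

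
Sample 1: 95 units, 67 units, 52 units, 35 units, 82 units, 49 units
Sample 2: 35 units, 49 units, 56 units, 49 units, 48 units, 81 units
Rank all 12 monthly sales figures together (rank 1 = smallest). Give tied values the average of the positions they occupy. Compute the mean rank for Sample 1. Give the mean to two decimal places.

7.58

Sorted (ascending): 35, 35, 48, 49, 49, 49, 52, 56, 67, 81, 82, 95
The 2 values of 35 occupy positions 1–2 → average rank (1+2)/2 = 1.5.
The 3 values of 49 occupy positions 4–6 → average rank 5.
Sample 1 values → pooled ranks: 95→12, 67→9, 52→7, 35→1.5, 82→11, 49→5
Mean rank = (12 + 9 + 7 + 1.5 + 11 + 5) / 6 = 7.58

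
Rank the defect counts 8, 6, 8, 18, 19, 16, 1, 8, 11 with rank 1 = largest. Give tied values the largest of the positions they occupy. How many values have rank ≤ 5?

4

Sorted (descending): 19, 18, 16, 11, 8, 8, 8, 6, 1
The 3 values of 8 occupy positions 5–7 → each gets rank 7.
Ranks ≤ 5: {1, 2, 3, 4} → 4 values.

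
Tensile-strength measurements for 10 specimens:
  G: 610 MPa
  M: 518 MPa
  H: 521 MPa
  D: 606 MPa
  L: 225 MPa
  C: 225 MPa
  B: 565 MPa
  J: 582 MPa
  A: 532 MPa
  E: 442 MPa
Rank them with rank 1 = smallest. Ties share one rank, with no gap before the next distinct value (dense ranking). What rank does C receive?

1

Sorted (ascending): 225, 225, 442, 518, 521, 532, 565, 582, 606, 610
The 2 values of 225 share dense rank 1.
Remaining distinct values take the next consecutive integers.
C has value 225 MPa → rank 1.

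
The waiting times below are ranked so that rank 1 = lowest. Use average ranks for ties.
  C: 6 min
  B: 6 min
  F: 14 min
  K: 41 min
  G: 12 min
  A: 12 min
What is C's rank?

Sorted (ascending): 6, 6, 12, 12, 14, 41
The 2 values of 6 occupy positions 1–2 → average rank (1+2)/2 = 1.5.
The 2 values of 12 occupy positions 3–4 → average rank (3+4)/2 = 3.5.
C has value 6 min → rank 1.5.

1.5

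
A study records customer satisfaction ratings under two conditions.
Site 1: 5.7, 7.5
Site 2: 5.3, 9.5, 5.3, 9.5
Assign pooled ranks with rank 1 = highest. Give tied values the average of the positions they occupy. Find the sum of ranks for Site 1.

Sorted (descending): 9.5, 9.5, 7.5, 5.7, 5.3, 5.3
The 2 values of 9.5 occupy positions 1–2 → average rank (1+2)/2 = 1.5.
The 2 values of 5.3 occupy positions 5–6 → average rank (5+6)/2 = 5.5.
Site 1 values → pooled ranks: 5.7→4, 7.5→3
Rank sum = 4 + 3 = 7

7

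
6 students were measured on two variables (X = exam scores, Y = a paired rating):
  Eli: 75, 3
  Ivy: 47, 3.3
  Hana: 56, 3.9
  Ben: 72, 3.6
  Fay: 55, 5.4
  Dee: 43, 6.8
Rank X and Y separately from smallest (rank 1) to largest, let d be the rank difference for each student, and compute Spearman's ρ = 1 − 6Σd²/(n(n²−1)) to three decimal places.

-0.657

Ranks of variable 1: 6, 2, 4, 5, 3, 1
Ranks of variable 2: 1, 2, 4, 3, 5, 6
d = r₁ − r₂: 5, 0, 0, 2, -2, -5
d²: 25, 0, 0, 4, 4, 25; Σd² = 58
ρ = 1 − 6·58/(6·35) = 1 − 348/210 = -0.657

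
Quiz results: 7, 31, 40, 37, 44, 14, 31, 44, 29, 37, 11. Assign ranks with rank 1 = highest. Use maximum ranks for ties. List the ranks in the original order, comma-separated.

Sorted (descending): 44, 44, 40, 37, 37, 31, 31, 29, 14, 11, 7
The 2 values of 44 occupy positions 1–2 → each gets rank 2.
The 2 values of 37 occupy positions 4–5 → each gets rank 5.
The 2 values of 31 occupy positions 6–7 → each gets rank 7.

11, 7, 3, 5, 2, 9, 7, 2, 8, 5, 10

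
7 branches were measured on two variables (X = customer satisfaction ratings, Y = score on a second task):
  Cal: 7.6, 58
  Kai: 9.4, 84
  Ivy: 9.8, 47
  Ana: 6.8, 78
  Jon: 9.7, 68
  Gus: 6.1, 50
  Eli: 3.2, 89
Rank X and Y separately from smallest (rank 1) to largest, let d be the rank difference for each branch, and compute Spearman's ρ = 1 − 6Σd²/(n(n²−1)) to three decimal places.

Ranks of variable 1: 4, 5, 7, 3, 6, 2, 1
Ranks of variable 2: 3, 6, 1, 5, 4, 2, 7
d = r₁ − r₂: 1, -1, 6, -2, 2, 0, -6
d²: 1, 1, 36, 4, 4, 0, 36; Σd² = 82
ρ = 1 − 6·82/(7·48) = 1 − 492/336 = -0.464

-0.464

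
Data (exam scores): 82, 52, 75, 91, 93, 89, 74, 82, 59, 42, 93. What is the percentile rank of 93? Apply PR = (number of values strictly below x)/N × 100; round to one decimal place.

81.8

N = 11.
Strictly below 93: 9. Equal to 93: 2.
PR = 9/11 × 100 = 81.8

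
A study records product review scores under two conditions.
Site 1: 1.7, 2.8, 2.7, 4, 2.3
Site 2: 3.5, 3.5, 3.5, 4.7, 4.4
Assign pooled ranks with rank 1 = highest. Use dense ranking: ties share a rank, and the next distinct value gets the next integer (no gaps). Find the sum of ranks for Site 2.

15

Sorted (descending): 4.7, 4.4, 4, 3.5, 3.5, 3.5, 2.8, 2.7, 2.3, 1.7
The 3 values of 3.5 share dense rank 4.
Remaining distinct values take the next consecutive integers.
Site 2 values → pooled ranks: 3.5→4, 3.5→4, 3.5→4, 4.7→1, 4.4→2
Rank sum = 4 + 4 + 4 + 1 + 2 = 15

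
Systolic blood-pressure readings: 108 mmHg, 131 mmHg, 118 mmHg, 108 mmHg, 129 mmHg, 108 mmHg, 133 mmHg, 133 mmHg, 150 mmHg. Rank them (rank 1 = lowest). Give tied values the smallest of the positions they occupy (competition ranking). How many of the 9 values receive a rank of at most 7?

Sorted (ascending): 108, 108, 108, 118, 129, 131, 133, 133, 150
The 3 values of 108 occupy positions 1–3 → each gets rank 1.
The 2 values of 133 occupy positions 7–8 → each gets rank 7.
Ranks ≤ 7: {1, 1, 1, 4, 5, 6, 7, 7} → 8 values.

8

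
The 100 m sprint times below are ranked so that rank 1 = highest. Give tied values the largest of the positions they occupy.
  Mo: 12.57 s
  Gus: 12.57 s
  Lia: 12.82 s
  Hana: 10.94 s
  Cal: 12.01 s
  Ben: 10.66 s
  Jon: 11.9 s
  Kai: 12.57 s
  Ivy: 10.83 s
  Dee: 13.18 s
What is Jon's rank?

7

Sorted (descending): 13.18, 12.82, 12.57, 12.57, 12.57, 12.01, 11.9, 10.94, 10.83, 10.66
The 3 values of 12.57 occupy positions 3–5 → each gets rank 5.
Jon has value 11.9 s → rank 7.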